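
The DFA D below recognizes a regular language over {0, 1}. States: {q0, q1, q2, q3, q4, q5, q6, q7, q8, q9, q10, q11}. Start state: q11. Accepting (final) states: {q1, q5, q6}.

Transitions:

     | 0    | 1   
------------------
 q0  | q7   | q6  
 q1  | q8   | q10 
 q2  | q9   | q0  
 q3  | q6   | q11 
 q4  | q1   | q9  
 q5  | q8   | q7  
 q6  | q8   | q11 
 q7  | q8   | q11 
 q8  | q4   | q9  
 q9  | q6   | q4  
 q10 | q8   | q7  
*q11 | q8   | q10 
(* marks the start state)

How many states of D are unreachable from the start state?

4

No path from q11 leads to q0, q2, q3, q5; the other 8 states are all reachable.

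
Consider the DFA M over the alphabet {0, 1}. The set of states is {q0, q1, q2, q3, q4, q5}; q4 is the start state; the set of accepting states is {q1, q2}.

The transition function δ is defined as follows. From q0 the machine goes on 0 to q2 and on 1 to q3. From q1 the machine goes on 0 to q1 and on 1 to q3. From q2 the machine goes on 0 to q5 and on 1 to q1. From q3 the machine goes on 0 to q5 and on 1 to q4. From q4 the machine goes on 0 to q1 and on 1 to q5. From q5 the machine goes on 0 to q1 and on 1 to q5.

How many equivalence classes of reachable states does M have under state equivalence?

States {q0,q2} cannot be reached from the start state, so discard them.
P0 = {q1} | {q3,q4,q5}.
Split {q3,q4,q5} by δ(·,0) → {q4,q5} and {q3}.
Stable partition: {q1} | {q4,q5} | {q3} — 3 equivalence classes.

3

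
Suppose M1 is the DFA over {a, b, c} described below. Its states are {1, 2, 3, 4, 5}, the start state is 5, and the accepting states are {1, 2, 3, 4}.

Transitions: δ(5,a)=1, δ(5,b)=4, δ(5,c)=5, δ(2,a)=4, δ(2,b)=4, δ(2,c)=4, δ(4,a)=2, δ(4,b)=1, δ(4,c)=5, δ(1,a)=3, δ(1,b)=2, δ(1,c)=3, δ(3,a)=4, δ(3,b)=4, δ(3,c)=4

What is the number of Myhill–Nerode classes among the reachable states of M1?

Start with accepting vs non-accepting: {1,2,3,4} | {5}.
Refine {1,2,3,4} on symbol c: members go to different blocks, giving {1,2,3} and {4}.
On input a, block {1,2,3} splits into {2,3} and {1}.
Stable partition: {2,3} | {5} | {4} | {1} — 4 equivalence classes.

4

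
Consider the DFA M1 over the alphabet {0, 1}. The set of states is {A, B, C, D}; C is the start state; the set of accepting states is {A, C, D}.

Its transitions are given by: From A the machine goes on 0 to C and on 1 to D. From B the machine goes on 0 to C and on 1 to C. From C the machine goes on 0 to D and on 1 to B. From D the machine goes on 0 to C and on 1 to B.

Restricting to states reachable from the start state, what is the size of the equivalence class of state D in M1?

First remove the unreachable states {A}; 3 states remain.
Initial partition by acceptance: {C,D} | {B}.
No further refinement is possible. Final partition (2 blocks): {C,D} | {B}.
State D belongs to the block {C,D}, which has 2 states.

2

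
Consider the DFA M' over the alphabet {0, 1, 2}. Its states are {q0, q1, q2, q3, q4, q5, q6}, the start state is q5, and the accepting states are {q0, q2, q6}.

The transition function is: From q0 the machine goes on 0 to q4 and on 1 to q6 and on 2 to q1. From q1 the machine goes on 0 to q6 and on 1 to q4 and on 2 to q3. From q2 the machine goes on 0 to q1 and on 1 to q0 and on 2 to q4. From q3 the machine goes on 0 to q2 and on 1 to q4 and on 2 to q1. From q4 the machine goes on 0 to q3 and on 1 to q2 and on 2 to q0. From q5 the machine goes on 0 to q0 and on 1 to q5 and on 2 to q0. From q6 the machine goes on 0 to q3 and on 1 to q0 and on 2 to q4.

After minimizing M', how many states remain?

5

Every state is reachable, so we keep all 7.
P0 = {q0,q2,q6} | {q1,q3,q4,q5}.
Refine {q1,q3,q4,q5} on symbol 0: members go to different blocks, giving {q1,q3,q5} and {q4}.
On input 0, block {q0,q2,q6} splits into {q2,q6} and {q0}.
Split {q1,q3,q5} by δ(·,0) → {q1,q3} and {q5}.
No further refinement is possible. Final partition (5 blocks): {q2,q6} | {q1,q3} | {q4} | {q0} | {q5}.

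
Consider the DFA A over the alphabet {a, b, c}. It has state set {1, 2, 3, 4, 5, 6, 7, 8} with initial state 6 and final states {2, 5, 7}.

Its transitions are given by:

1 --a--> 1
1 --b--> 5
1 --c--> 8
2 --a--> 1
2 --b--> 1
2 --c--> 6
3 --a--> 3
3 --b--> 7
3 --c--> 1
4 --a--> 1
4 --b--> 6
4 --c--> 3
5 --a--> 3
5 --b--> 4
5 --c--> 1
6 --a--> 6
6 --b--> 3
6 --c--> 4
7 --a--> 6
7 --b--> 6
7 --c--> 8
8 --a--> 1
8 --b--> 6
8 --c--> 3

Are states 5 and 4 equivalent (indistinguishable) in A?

No

First remove the unreachable states {2}; 7 states remain.
Initial partition by acceptance: {5,7} | {1,3,4,6,8}.
On input b, block {1,3,4,6,8} splits into {4,6,8} and {1,3}.
Split {5,7} by δ(·,a) → {5} and {7}.
Split {4,6,8} by δ(·,a) → {4,8} and {6}.
Refine {1,3} on symbol b: members go to different blocks, giving {1} and {3}.
The partition is now stable with 6 blocks: {5} | {4,8} | {1} | {7} | {6} | {3}.
5 and 4 end up in different blocks, so they are distinguishable. For instance, the string 'ε' is accepted from only 5.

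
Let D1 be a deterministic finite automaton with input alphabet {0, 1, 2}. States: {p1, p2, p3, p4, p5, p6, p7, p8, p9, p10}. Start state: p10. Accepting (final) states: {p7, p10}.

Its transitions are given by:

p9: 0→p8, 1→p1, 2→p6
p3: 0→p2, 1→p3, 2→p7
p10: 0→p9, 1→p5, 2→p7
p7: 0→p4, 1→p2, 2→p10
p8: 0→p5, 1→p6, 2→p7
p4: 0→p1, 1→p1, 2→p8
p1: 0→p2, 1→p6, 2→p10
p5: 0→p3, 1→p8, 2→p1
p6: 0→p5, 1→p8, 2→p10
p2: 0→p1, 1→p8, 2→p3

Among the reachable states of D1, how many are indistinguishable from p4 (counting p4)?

4

Start with accepting vs non-accepting: {p7,p10} | {p1,p2,p3,p4,p5,p6,p8,p9}.
Split {p1,p2,p3,p4,p5,p6,p8,p9} by δ(·,2) → {p1,p3,p6,p8} and {p2,p4,p5,p9}.
The partition is now stable with 3 blocks: {p7,p10} | {p1,p3,p6,p8} | {p2,p4,p5,p9}.
The equivalence class containing p4 is {p2,p4,p5,p9}, of size 4.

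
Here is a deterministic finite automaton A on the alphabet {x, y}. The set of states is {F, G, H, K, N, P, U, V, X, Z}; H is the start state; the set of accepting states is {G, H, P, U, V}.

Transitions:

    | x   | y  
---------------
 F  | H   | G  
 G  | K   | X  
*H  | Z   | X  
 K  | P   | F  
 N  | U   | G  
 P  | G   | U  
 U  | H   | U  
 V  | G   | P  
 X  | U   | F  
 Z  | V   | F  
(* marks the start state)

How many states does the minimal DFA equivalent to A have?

States {N} cannot be reached from the start state, so discard them.
Start with accepting vs non-accepting: {G,H,P,U,V} | {F,K,X,Z}.
Split {G,H,P,U,V} by δ(·,x) → {P,U,V} and {G,H}.
Refine {F,K,X,Z} on symbol x: members go to different blocks, giving {K,X,Z} and {F}.
Stable partition: {P,U,V} | {K,X,Z} | {G,H} | {F} — 4 equivalence classes.

4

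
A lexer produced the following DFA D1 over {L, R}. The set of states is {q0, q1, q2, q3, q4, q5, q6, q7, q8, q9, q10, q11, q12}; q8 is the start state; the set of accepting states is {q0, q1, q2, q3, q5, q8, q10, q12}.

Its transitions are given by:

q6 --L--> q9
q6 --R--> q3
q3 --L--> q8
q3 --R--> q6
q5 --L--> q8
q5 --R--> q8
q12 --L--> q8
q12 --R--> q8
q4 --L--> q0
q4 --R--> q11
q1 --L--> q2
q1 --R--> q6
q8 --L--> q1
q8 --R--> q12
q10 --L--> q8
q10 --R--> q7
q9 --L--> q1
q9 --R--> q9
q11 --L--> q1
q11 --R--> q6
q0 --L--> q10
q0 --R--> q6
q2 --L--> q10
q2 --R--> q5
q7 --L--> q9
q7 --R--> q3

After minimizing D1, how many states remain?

5

States {q0,q4,q11} cannot be reached from the start state, so discard them.
Initial partition by acceptance: {q1,q2,q3,q5,q8,q10,q12} | {q6,q7,q9}.
On input R, block {q1,q2,q3,q5,q8,q10,q12} splits into {q2,q5,q8,q12} and {q1,q3,q10}.
On input L, block {q2,q5,q8,q12} splits into {q2,q8} and {q5,q12}.
Refine {q6,q7,q9} on symbol L: members go to different blocks, giving {q6,q7} and {q9}.
Stable partition: {q2,q8} | {q6,q7} | {q1,q3,q10} | {q5,q12} | {q9} — 5 equivalence classes.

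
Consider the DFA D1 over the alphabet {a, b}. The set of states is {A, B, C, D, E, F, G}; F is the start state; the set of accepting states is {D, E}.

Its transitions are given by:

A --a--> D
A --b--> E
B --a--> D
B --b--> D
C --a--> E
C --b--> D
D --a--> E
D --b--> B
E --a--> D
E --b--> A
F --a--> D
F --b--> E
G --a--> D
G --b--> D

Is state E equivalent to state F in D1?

No

Reachable states from the start: {A,B,D,E,F}. Unreachable: {C,G} — drop them.
Start with accepting vs non-accepting: {D,E} | {A,B,F}.
No further refinement is possible. Final partition (2 blocks): {D,E} | {A,B,F}.
E and F end up in different blocks, so they are distinguishable. For instance, the string 'ε' is accepted from only E.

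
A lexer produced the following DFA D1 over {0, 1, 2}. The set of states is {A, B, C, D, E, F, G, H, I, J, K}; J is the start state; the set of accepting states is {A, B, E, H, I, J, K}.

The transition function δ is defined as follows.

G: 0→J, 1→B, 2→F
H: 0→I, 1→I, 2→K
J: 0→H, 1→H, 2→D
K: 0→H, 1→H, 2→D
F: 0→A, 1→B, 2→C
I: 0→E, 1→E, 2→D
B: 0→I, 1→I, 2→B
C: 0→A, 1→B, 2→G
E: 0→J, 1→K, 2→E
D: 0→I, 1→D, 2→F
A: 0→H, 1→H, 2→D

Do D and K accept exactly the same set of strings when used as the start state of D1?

No

P0 = {A,B,E,H,I,J,K} | {C,D,F,G}.
Split {A,B,E,H,I,J,K} by δ(·,2) → {A,I,J,K} and {B,E,H}.
Refine {C,D,F,G} on symbol 1: members go to different blocks, giving {C,F,G} and {D}.
Refine {B,E,H} on symbol 2: members go to different blocks, giving {B,E} and {H}.
Refine {A,I,J,K} on symbol 0: members go to different blocks, giving {A,J,K} and {I}.
Refine {B,E} on symbol 0: members go to different blocks, giving {B} and {E}.
No further refinement is possible. Final partition (7 blocks): {A,J,K} | {C,F,G} | {B} | {D} | {H} | {I} | {E}.
D and K end up in different blocks, so they are distinguishable. For instance, the string 'ε' is accepted from only K.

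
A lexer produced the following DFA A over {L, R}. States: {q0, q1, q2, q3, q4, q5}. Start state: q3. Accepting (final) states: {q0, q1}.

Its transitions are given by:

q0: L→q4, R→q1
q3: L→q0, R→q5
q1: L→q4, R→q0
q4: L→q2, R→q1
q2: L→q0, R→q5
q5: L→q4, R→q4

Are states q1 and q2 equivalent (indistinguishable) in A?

No

P0 = {q0,q1} | {q2,q3,q4,q5}.
On input L, block {q2,q3,q4,q5} splits into {q2,q3} and {q4,q5}.
Refine {q4,q5} on symbol L: members go to different blocks, giving {q4} and {q5}.
Stable partition: {q0,q1} | {q2,q3} | {q4} | {q5} — 4 equivalence classes.
q1 and q2 end up in different blocks, so they are distinguishable. For instance, the string 'ε' is accepted from only q1.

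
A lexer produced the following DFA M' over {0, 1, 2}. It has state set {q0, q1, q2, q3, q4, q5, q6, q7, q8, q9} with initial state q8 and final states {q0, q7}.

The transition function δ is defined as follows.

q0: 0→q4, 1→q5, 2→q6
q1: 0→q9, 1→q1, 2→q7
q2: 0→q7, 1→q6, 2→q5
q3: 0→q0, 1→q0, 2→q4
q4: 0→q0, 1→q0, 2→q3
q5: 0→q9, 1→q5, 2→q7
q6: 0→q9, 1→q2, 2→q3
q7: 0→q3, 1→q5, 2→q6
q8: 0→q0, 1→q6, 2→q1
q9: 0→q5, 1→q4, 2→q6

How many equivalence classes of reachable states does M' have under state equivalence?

Every state is reachable, so we keep all 10.
Initial partition by acceptance: {q0,q7} | {q1,q2,q3,q4,q5,q6,q8,q9}.
On input 0, block {q1,q2,q3,q4,q5,q6,q8,q9} splits into {q1,q5,q6,q9} and {q2,q3,q4,q8}.
On input 1, block {q1,q5,q6,q9} splits into {q1,q5} and {q6,q9}.
Split {q2,q3,q4,q8} by δ(·,1) → {q2,q8} and {q3,q4}.
Split {q6,q9} by δ(·,0) → {q6} and {q9}.
The partition is now stable with 6 blocks: {q0,q7} | {q1,q5} | {q2,q8} | {q6} | {q3,q4} | {q9}.

6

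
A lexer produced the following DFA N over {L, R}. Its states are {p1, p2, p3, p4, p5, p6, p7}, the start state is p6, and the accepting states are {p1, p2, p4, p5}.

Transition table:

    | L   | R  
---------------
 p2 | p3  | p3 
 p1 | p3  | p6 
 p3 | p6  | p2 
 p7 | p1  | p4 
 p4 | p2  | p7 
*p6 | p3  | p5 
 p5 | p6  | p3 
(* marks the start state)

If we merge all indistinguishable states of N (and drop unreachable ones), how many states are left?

Reachable states from the start: {p2,p3,p5,p6}. Unreachable: {p1,p4,p7} — drop them.
Start with accepting vs non-accepting: {p2,p5} | {p3,p6}.
No further refinement is possible. Final partition (2 blocks): {p2,p5} | {p3,p6}.

2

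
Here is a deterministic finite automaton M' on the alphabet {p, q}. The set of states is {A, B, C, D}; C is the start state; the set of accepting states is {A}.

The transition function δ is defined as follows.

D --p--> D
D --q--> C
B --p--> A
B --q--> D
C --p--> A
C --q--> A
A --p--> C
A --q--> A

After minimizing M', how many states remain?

Reachable states from the start: {A,C}. Unreachable: {B,D} — drop them.
Start with accepting vs non-accepting: {A} | {C}.
No further refinement is possible. Final partition (2 blocks): {A} | {C}.

2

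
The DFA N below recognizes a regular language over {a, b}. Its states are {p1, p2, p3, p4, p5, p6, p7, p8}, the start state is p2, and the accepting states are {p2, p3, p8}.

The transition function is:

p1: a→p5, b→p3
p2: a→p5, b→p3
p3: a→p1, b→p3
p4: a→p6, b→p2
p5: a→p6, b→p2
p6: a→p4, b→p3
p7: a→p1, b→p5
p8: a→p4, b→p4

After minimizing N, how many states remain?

First remove the unreachable states {p7,p8}; 6 states remain.
Start with accepting vs non-accepting: {p2,p3} | {p1,p4,p5,p6}.
Stable partition: {p2,p3} | {p1,p4,p5,p6} — 2 equivalence classes.

2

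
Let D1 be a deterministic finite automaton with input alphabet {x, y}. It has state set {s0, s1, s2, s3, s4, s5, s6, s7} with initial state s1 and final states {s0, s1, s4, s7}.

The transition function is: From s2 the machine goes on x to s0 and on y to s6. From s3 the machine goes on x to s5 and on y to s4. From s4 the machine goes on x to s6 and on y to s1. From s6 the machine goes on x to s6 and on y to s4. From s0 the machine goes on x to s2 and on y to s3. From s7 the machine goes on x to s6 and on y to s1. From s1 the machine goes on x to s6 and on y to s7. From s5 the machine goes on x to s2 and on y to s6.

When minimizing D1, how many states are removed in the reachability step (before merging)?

4

BFS from s1 reaches {s1, s4, s6, s7}; the 4 state(s) s0, s2, s3, s5 are never visited.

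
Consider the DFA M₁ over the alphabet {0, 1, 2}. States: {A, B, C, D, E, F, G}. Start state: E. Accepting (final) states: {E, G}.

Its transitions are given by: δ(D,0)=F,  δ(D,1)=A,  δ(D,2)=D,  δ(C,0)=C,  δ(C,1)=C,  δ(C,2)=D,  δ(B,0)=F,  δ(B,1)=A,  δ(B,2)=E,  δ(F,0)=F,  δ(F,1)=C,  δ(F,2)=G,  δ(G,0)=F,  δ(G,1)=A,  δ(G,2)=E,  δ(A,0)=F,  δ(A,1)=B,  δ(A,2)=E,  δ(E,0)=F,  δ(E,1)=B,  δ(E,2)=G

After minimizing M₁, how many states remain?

5

Every state is reachable, so we keep all 7.
Initial partition by acceptance: {E,G} | {A,B,C,D,F}.
On input 2, block {A,B,C,D,F} splits into {A,B,F} and {C,D}.
Split {A,B,F} by δ(·,1) → {A,B} and {F}.
Refine {C,D} on symbol 0: members go to different blocks, giving {C} and {D}.
Stable partition: {E,G} | {A,B} | {C} | {F} | {D} — 5 equivalence classes.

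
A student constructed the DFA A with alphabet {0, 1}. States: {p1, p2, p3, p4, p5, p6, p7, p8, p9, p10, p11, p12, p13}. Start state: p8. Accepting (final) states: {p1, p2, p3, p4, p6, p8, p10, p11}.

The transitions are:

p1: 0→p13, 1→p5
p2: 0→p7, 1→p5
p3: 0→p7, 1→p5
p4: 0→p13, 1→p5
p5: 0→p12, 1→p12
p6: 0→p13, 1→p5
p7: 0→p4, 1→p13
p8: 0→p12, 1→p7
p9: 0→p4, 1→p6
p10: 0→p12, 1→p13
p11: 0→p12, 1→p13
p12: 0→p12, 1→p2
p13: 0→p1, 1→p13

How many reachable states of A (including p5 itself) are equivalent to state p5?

First remove the unreachable states {p3,p6,p9,p10,p11}; 8 states remain.
Initial partition by acceptance: {p1,p2,p4,p8} | {p5,p7,p12,p13}.
Refine {p5,p7,p12,p13} on symbol 0: members go to different blocks, giving {p5,p12} and {p7,p13}.
On input 0, block {p1,p2,p4,p8} splits into {p1,p2,p4} and {p8}.
Split {p5,p12} by δ(·,1) → {p5} and {p12}.
No further refinement is possible. Final partition (5 blocks): {p1,p2,p4} | {p5} | {p7,p13} | {p8} | {p12}.
State p5 belongs to the block {p5}, which has 1 states.

1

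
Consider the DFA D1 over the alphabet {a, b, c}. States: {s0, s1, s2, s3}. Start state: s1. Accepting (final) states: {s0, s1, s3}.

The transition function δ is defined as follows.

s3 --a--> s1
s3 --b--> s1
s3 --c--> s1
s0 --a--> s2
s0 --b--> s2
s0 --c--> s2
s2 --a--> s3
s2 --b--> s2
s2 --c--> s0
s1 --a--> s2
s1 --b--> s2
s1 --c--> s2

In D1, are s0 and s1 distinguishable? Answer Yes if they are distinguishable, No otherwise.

No

All states are reachable from the start state.
Start with accepting vs non-accepting: {s0,s1,s3} | {s2}.
Refine {s0,s1,s3} on symbol a: members go to different blocks, giving {s0,s1} and {s3}.
The partition is now stable with 3 blocks: {s0,s1} | {s2} | {s3}.
s0 and s1 lie in the same block of the stable partition, so they are equivalent — no string distinguishes them.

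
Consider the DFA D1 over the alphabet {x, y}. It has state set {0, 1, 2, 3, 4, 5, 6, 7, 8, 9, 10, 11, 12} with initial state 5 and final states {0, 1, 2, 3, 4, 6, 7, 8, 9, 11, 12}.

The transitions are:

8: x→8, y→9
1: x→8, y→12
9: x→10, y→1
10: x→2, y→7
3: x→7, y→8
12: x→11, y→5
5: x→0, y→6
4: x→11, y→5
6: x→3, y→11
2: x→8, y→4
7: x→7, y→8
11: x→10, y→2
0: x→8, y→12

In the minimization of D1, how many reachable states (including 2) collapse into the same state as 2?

All states are reachable from the start state.
Initial partition by acceptance: {0,1,2,3,4,6,7,8,9,11,12} | {5,10}.
Refine {0,1,2,3,4,6,7,8,9,11,12} on symbol x: members go to different blocks, giving {0,1,2,3,4,6,7,8,12} and {9,11}.
On input x, block {0,1,2,3,4,6,7,8,12} splits into {0,1,2,3,6,7,8} and {4,12}.
Split {0,1,2,3,6,7,8} by δ(·,y) → {0,1,2} and {3,7} and {6,8}.
Split {5,10} by δ(·,y) → {5} and {10}.
Refine {6,8} on symbol x: members go to different blocks, giving {6} and {8}.
Stable partition: {0,1,2} | {5} | {9,11} | {4,12} | {3,7} | {6} | {10} | {8} — 8 equivalence classes.
State 2 belongs to the block {0,1,2}, which has 3 states.

3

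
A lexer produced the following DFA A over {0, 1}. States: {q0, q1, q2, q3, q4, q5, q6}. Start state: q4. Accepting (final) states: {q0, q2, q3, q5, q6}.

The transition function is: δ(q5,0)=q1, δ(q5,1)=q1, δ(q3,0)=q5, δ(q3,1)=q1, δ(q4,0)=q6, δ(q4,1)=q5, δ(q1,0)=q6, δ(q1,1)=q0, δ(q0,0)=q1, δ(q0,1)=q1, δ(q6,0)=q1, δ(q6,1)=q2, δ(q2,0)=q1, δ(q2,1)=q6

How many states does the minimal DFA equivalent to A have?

First remove the unreachable states {q3}; 6 states remain.
P0 = {q0,q2,q5,q6} | {q1,q4}.
On input 1, block {q0,q2,q5,q6} splits into {q0,q5} and {q2,q6}.
Stable partition: {q0,q5} | {q1,q4} | {q2,q6} — 3 equivalence classes.

3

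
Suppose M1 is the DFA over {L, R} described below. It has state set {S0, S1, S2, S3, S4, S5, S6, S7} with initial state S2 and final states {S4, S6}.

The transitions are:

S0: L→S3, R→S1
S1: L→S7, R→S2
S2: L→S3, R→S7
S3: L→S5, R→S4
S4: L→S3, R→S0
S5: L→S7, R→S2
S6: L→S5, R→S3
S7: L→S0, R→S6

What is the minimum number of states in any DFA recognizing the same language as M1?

Start with accepting vs non-accepting: {S4,S6} | {S0,S1,S2,S3,S5,S7}.
Refine {S0,S1,S2,S3,S5,S7} on symbol R: members go to different blocks, giving {S0,S1,S2,S5} and {S3,S7}.
Refine {S4,S6} on symbol L: members go to different blocks, giving {S4} and {S6}.
Split {S0,S1,S2,S5} by δ(·,R) → {S0,S1,S5} and {S2}.
On input R, block {S0,S1,S5} splits into {S1,S5} and {S0}.
Refine {S3,S7} on symbol L: members go to different blocks, giving {S3} and {S7}.
No further refinement is possible. Final partition (7 blocks): {S4} | {S1,S5} | {S3} | {S6} | {S2} | {S0} | {S7}.

7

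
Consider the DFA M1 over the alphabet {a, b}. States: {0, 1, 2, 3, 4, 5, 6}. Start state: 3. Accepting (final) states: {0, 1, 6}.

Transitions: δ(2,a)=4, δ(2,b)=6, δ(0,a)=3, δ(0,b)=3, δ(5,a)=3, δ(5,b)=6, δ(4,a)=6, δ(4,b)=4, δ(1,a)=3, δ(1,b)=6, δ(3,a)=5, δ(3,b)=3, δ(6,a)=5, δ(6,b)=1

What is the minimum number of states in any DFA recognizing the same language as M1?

States {0,2,4} cannot be reached from the start state, so discard them.
P0 = {1,6} | {3,5}.
On input b, block {3,5} splits into {3} and {5}.
Refine {1,6} on symbol a: members go to different blocks, giving {1} and {6}.
Stable partition: {1} | {3} | {5} | {6} — 4 equivalence classes.

4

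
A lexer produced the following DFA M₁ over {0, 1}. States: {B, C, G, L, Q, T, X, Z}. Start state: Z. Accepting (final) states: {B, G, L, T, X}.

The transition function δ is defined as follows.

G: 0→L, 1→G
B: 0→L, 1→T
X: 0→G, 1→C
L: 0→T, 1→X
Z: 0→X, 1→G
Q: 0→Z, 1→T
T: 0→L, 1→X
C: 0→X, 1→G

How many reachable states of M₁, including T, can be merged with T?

First remove the unreachable states {B,Q}; 6 states remain.
Initial partition by acceptance: {G,L,T,X} | {C,Z}.
Refine {G,L,T,X} on symbol 1: members go to different blocks, giving {G,L,T} and {X}.
Split {G,L,T} by δ(·,1) → {L,T} and {G}.
No further refinement is possible. Final partition (4 blocks): {L,T} | {C,Z} | {X} | {G}.
The equivalence class containing T is {L,T}, of size 2.

2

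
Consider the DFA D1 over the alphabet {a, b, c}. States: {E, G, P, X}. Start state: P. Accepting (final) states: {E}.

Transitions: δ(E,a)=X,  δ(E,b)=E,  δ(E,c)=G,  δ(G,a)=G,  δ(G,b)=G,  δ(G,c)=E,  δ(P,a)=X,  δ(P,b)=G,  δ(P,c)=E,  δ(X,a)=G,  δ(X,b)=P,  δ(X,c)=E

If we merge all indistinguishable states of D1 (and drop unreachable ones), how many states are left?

2

Start with accepting vs non-accepting: {E} | {G,P,X}.
Stable partition: {E} | {G,P,X} — 2 equivalence classes.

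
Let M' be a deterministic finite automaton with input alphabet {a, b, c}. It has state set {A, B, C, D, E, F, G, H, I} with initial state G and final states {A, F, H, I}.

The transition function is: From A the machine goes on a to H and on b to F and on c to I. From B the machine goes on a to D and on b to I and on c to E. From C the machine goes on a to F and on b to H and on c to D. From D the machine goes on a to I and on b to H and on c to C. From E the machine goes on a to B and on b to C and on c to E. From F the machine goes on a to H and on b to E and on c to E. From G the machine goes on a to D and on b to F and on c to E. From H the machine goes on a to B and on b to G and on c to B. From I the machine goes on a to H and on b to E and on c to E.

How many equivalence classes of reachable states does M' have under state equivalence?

5

Reachable states from the start: {B,C,D,E,F,G,H,I}. Unreachable: {A} — drop them.
Initial partition by acceptance: {F,H,I} | {B,C,D,E,G}.
On input a, block {F,H,I} splits into {F,I} and {H}.
Split {B,C,D,E,G} by δ(·,a) → {B,E,G} and {C,D}.
Refine {B,E,G} on symbol a: members go to different blocks, giving {B,G} and {E}.
Stable partition: {F,I} | {B,G} | {H} | {C,D} | {E} — 5 equivalence classes.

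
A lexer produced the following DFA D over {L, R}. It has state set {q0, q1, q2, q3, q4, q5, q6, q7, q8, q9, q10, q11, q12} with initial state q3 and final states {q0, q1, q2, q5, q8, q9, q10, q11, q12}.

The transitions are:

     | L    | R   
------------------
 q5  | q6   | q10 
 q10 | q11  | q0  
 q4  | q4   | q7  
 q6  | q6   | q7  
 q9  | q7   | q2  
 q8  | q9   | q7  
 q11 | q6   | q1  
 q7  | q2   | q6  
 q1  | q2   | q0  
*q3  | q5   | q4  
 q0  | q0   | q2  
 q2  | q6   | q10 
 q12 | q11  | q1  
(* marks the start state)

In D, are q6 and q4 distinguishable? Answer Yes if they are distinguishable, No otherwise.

First remove the unreachable states {q8,q9,q12}; 10 states remain.
Start with accepting vs non-accepting: {q0,q1,q2,q5,q10,q11} | {q3,q4,q6,q7}.
Split {q0,q1,q2,q5,q10,q11} by δ(·,L) → {q0,q1,q10} and {q2,q5,q11}.
On input L, block {q0,q1,q10} splits into {q1,q10} and {q0}.
On input L, block {q3,q4,q6,q7} splits into {q3,q7} and {q4,q6}.
The partition is now stable with 5 blocks: {q1,q10} | {q3,q7} | {q2,q5,q11} | {q0} | {q4,q6}.
q6 and q4 lie in the same block of the stable partition, so they are equivalent — no string distinguishes them.

No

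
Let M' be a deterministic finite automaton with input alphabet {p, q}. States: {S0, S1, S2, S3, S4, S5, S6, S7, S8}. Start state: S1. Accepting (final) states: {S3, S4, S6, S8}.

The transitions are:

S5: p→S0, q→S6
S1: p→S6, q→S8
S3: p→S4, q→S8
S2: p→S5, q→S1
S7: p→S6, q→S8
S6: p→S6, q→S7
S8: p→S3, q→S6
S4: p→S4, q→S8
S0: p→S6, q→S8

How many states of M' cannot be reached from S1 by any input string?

3

BFS from S1 reaches {S1, S3, S4, S6, S7, S8}; the 3 state(s) S0, S2, S5 are never visited.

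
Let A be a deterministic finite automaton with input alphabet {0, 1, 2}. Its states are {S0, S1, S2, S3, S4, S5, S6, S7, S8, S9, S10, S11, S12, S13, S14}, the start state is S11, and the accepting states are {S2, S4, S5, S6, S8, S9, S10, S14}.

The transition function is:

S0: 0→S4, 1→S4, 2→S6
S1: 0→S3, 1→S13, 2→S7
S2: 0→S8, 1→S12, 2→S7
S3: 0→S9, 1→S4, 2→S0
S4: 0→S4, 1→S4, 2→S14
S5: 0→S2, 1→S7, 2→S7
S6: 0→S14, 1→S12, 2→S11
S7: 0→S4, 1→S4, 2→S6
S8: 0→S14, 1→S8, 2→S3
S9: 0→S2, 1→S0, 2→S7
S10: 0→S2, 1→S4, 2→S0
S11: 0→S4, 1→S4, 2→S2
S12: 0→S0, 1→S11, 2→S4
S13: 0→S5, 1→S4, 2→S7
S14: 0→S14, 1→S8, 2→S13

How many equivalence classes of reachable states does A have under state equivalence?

7

Reachable states from the start: {S0,S2,S3,S4,S5,S6,S7,S8,S9,S11,S12,S13,S14}. Unreachable: {S1,S10} — drop them.
P0 = {S2,S4,S5,S6,S8,S9,S14} | {S0,S3,S7,S11,S12,S13}.
Split {S2,S4,S5,S6,S8,S9,S14} by δ(·,1) → {S2,S5,S6,S9} and {S4,S8,S14}.
Split {S2,S5,S6,S9} by δ(·,0) → {S2,S6} and {S5,S9}.
Refine {S0,S3,S7,S11,S12,S13} on symbol 0: members go to different blocks, giving {S0,S7,S11} and {S3,S13} and {S12}.
Refine {S4,S8,S14} on symbol 2: members go to different blocks, giving {S8,S14} and {S4}.
Stable partition: {S2,S6} | {S0,S7,S11} | {S8,S14} | {S5,S9} | {S3,S13} | {S12} | {S4} — 7 equivalence classes.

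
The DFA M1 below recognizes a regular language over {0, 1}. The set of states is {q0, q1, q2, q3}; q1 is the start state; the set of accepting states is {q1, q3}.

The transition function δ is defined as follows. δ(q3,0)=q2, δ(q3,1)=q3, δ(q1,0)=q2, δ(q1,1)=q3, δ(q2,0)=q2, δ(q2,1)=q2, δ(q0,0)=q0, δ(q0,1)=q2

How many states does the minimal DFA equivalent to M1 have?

States {q0} cannot be reached from the start state, so discard them.
Start with accepting vs non-accepting: {q1,q3} | {q2}.
The partition is now stable with 2 blocks: {q1,q3} | {q2}.

2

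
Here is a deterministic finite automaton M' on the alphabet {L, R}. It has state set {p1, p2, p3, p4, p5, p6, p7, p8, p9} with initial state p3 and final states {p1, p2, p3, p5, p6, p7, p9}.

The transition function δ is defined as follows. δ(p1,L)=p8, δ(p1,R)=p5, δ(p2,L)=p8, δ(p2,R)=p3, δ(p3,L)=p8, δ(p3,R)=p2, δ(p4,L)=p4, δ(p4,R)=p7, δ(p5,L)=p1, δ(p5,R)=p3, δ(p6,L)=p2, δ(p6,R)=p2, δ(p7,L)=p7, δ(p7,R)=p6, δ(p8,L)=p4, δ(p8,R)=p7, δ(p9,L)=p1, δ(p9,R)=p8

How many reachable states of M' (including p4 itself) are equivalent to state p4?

First remove the unreachable states {p1,p5,p9}; 6 states remain.
Start with accepting vs non-accepting: {p2,p3,p6,p7} | {p4,p8}.
On input L, block {p2,p3,p6,p7} splits into {p2,p3} and {p6,p7}.
On input L, block {p6,p7} splits into {p6} and {p7}.
No further refinement is possible. Final partition (4 blocks): {p2,p3} | {p4,p8} | {p6} | {p7}.
The equivalence class containing p4 is {p4,p8}, of size 2.

2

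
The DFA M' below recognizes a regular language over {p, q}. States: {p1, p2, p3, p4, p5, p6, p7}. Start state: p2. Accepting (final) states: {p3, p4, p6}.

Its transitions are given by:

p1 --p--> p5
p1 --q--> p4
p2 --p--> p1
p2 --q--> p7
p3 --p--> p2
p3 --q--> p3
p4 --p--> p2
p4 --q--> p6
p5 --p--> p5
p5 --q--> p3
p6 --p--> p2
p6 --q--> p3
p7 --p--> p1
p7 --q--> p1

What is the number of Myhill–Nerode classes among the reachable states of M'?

Every state is reachable, so we keep all 7.
P0 = {p3,p4,p6} | {p1,p2,p5,p7}.
Refine {p1,p2,p5,p7} on symbol q: members go to different blocks, giving {p1,p5} and {p2,p7}.
Refine {p2,p7} on symbol q: members go to different blocks, giving {p2} and {p7}.
The partition is now stable with 4 blocks: {p3,p4,p6} | {p1,p5} | {p2} | {p7}.

4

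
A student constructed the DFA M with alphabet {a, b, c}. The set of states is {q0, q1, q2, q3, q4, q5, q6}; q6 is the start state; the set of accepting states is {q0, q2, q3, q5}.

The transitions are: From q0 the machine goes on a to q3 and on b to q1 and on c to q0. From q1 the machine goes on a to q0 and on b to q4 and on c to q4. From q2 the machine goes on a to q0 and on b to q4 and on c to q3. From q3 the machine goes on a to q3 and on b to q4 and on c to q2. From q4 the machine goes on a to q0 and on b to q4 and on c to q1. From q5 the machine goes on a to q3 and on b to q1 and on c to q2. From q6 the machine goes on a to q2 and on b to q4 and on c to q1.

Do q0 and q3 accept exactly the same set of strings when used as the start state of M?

Yes

States {q5} cannot be reached from the start state, so discard them.
P0 = {q0,q2,q3} | {q1,q4,q6}.
Stable partition: {q0,q2,q3} | {q1,q4,q6} — 2 equivalence classes.
q0 and q3 lie in the same block of the stable partition, so they are equivalent — no string distinguishes them.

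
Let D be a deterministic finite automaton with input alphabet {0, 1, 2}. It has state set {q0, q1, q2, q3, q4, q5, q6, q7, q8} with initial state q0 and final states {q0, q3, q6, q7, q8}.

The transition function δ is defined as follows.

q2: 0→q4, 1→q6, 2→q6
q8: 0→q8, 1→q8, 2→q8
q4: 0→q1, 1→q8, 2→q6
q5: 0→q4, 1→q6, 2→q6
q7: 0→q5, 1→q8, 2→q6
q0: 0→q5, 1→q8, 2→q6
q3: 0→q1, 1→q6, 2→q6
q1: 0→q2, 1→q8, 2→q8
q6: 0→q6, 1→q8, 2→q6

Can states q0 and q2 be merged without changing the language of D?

States {q3,q7} cannot be reached from the start state, so discard them.
P0 = {q0,q6,q8} | {q1,q2,q4,q5}.
Refine {q0,q6,q8} on symbol 0: members go to different blocks, giving {q6,q8} and {q0}.
Stable partition: {q6,q8} | {q1,q2,q4,q5} | {q0} — 3 equivalence classes.
q0 and q2 end up in different blocks, so they are distinguishable. For instance, the string 'ε' is accepted from only q0.

No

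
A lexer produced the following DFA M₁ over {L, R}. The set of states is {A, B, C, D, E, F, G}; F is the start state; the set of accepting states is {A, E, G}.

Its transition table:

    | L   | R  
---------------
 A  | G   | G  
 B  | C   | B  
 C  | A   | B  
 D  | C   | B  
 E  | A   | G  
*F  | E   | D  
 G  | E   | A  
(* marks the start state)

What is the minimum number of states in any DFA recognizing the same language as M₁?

3

Every state is reachable, so we keep all 7.
Start with accepting vs non-accepting: {A,E,G} | {B,C,D,F}.
Split {B,C,D,F} by δ(·,L) → {B,D} and {C,F}.
No further refinement is possible. Final partition (3 blocks): {A,E,G} | {B,D} | {C,F}.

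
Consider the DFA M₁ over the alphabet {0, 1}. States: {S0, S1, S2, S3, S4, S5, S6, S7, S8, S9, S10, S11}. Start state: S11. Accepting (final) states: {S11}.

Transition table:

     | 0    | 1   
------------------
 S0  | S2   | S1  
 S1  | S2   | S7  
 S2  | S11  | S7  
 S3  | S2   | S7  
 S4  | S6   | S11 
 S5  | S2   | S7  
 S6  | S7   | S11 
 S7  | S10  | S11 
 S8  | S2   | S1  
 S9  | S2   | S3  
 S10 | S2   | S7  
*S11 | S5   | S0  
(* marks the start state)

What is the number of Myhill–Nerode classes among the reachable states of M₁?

5

States {S3,S4,S6,S8,S9} cannot be reached from the start state, so discard them.
Initial partition by acceptance: {S11} | {S0,S1,S2,S5,S7,S10}.
Refine {S0,S1,S2,S5,S7,S10} on symbol 0: members go to different blocks, giving {S0,S1,S5,S7,S10} and {S2}.
On input 0, block {S0,S1,S5,S7,S10} splits into {S0,S1,S5,S10} and {S7}.
Refine {S0,S1,S5,S10} on symbol 1: members go to different blocks, giving {S1,S5,S10} and {S0}.
Stable partition: {S11} | {S1,S5,S10} | {S2} | {S7} | {S0} — 5 equivalence classes.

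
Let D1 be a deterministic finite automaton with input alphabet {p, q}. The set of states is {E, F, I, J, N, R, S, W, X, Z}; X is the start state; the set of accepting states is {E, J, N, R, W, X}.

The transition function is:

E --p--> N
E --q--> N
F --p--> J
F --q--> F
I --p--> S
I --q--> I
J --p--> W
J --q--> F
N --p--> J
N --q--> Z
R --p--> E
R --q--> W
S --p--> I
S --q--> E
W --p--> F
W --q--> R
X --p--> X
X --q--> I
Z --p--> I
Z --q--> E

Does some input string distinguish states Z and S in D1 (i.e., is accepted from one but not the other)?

No

Initial partition by acceptance: {E,J,N,R,W,X} | {F,I,S,Z}.
On input p, block {E,J,N,R,W,X} splits into {E,J,N,R,X} and {W}.
Split {E,J,N,R,X} by δ(·,p) → {E,N,R,X} and {J}.
Split {E,N,R,X} by δ(·,p) → {E,R,X} and {N}.
Split {E,R,X} by δ(·,p) → {R,X} and {E}.
Refine {R,X} on symbol p: members go to different blocks, giving {R} and {X}.
On input p, block {F,I,S,Z} splits into {I,S,Z} and {F}.
On input q, block {I,S,Z} splits into {S,Z} and {I}.
The partition is now stable with 9 blocks: {R} | {S,Z} | {W} | {J} | {N} | {E} | {X} | {F} | {I}.
Z and S lie in the same block of the stable partition, so they are equivalent — no string distinguishes them.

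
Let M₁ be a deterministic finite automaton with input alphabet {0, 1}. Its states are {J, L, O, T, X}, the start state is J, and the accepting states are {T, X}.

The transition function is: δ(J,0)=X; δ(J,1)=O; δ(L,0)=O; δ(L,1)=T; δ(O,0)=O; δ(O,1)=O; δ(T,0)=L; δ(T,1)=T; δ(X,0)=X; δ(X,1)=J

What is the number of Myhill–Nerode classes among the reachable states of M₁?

3

Reachable states from the start: {J,O,X}. Unreachable: {L,T} — drop them.
Start with accepting vs non-accepting: {X} | {J,O}.
On input 0, block {J,O} splits into {O} and {J}.
No further refinement is possible. Final partition (3 blocks): {X} | {O} | {J}.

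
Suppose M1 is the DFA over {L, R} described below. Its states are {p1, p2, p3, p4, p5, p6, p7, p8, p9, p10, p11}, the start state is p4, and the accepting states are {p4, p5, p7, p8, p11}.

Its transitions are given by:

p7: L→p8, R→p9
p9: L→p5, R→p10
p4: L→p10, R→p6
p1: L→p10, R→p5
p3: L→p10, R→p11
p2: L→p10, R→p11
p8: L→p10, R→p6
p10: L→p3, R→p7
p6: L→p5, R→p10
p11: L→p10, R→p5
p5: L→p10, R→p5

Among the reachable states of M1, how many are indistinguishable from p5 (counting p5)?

States {p1,p2} cannot be reached from the start state, so discard them.
Start with accepting vs non-accepting: {p4,p5,p7,p8,p11} | {p3,p6,p9,p10}.
Refine {p4,p5,p7,p8,p11} on symbol L: members go to different blocks, giving {p4,p5,p8,p11} and {p7}.
On input R, block {p4,p5,p8,p11} splits into {p4,p8} and {p5,p11}.
On input L, block {p3,p6,p9,p10} splits into {p3,p10} and {p6,p9}.
On input R, block {p3,p10} splits into {p3} and {p10}.
The partition is now stable with 6 blocks: {p4,p8} | {p3} | {p7} | {p5,p11} | {p6,p9} | {p10}.
State p5 belongs to the block {p5,p11}, which has 2 states.

2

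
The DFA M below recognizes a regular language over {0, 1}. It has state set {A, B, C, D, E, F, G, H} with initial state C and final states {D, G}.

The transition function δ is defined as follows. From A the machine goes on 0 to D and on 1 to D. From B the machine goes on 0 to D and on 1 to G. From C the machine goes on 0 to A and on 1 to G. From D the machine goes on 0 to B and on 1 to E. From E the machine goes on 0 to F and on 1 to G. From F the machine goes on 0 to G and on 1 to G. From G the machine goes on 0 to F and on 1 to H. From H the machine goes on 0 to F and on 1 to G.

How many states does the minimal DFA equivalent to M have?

P0 = {D,G} | {A,B,C,E,F,H}.
On input 0, block {A,B,C,E,F,H} splits into {A,B,F} and {C,E,H}.
The partition is now stable with 3 blocks: {D,G} | {A,B,F} | {C,E,H}.

3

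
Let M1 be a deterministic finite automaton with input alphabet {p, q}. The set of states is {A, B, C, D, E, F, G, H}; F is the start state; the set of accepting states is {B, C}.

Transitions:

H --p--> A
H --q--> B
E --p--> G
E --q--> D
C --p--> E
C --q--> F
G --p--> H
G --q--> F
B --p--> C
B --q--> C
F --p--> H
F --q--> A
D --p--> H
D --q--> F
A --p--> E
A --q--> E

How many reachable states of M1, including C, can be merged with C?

All states are reachable from the start state.
Initial partition by acceptance: {B,C} | {A,D,E,F,G,H}.
Split {B,C} by δ(·,p) → {B} and {C}.
Split {A,D,E,F,G,H} by δ(·,q) → {A,D,E,F,G} and {H}.
Refine {A,D,E,F,G} on symbol p: members go to different blocks, giving {D,F,G} and {A,E}.
On input q, block {D,F,G} splits into {D,G} and {F}.
Refine {A,E} on symbol p: members go to different blocks, giving {A} and {E}.
The partition is now stable with 7 blocks: {B} | {D,G} | {C} | {H} | {A} | {F} | {E}.
The equivalence class containing C is {C}, of size 1.

1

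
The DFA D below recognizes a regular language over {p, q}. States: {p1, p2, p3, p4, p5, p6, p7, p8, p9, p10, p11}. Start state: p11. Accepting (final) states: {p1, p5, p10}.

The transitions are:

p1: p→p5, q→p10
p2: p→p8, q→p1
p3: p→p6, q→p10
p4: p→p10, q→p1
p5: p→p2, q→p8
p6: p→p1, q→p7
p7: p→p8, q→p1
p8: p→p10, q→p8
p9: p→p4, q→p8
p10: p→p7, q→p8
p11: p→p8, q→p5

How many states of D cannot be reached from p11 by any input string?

BFS from p11 reaches {p1, p2, p5, p7, p8, p10, p11}; the 4 state(s) p3, p4, p6, p9 are never visited.

4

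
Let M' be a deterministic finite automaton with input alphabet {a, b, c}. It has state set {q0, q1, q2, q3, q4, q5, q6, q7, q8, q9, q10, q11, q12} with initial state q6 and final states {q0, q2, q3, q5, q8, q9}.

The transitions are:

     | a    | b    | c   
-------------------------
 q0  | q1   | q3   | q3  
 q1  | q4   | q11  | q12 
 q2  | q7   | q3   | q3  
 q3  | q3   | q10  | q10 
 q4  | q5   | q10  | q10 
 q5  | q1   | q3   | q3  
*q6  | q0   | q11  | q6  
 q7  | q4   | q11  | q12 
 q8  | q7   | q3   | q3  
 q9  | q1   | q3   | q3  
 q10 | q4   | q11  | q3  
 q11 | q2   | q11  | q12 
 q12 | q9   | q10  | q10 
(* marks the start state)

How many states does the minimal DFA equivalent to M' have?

First remove the unreachable states {q8}; 12 states remain.
Start with accepting vs non-accepting: {q0,q2,q3,q5,q9} | {q1,q4,q6,q7,q10,q11,q12}.
Split {q0,q2,q3,q5,q9} by δ(·,a) → {q0,q2,q5,q9} and {q3}.
Split {q1,q4,q6,q7,q10,q11,q12} by δ(·,a) → {q4,q6,q11,q12} and {q1,q7,q10}.
On input b, block {q4,q6,q11,q12} splits into {q4,q12} and {q6,q11}.
Split {q1,q7,q10} by δ(·,c) → {q1,q7} and {q10}.
Split {q6,q11} by δ(·,c) → {q6} and {q11}.
No further refinement is possible. Final partition (7 blocks): {q0,q2,q5,q9} | {q4,q12} | {q3} | {q1,q7} | {q6} | {q10} | {q11}.

7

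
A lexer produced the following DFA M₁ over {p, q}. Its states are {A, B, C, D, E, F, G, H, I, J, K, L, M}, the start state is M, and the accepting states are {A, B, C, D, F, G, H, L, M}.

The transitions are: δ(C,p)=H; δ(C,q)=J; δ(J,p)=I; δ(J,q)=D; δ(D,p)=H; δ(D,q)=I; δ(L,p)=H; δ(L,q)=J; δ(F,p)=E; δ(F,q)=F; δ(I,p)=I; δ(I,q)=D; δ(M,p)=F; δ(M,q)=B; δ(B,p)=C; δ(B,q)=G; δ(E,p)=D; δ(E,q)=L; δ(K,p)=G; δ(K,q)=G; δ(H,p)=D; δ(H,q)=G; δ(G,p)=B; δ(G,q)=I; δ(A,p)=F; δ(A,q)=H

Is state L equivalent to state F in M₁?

Reachable states from the start: {B,C,D,E,F,G,H,I,J,L,M}. Unreachable: {A,K} — drop them.
P0 = {B,C,D,F,G,H,L,M} | {E,I,J}.
Refine {B,C,D,F,G,H,L,M} on symbol p: members go to different blocks, giving {B,C,D,G,H,L,M} and {F}.
On input p, block {B,C,D,G,H,L,M} splits into {B,C,D,G,H,L} and {M}.
Refine {B,C,D,G,H,L} on symbol q: members go to different blocks, giving {C,D,G,L} and {B,H}.
On input p, block {E,I,J} splits into {I,J} and {E}.
Stable partition: {C,D,G,L} | {I,J} | {F} | {M} | {B,H} | {E} — 6 equivalence classes.
L and F end up in different blocks, so they are distinguishable. For instance, the string 'p' is accepted from only L.

No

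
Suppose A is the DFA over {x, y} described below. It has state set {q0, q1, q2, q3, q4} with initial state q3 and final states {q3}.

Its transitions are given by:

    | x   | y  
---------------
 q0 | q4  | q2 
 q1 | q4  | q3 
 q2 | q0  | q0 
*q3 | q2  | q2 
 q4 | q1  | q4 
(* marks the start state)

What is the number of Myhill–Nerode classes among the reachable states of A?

5

Every state is reachable, so we keep all 5.
Start with accepting vs non-accepting: {q3} | {q0,q1,q2,q4}.
Split {q0,q1,q2,q4} by δ(·,y) → {q0,q2,q4} and {q1}.
On input x, block {q0,q2,q4} splits into {q0,q2} and {q4}.
Split {q0,q2} by δ(·,x) → {q0} and {q2}.
No further refinement is possible. Final partition (5 blocks): {q3} | {q0} | {q1} | {q4} | {q2}.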